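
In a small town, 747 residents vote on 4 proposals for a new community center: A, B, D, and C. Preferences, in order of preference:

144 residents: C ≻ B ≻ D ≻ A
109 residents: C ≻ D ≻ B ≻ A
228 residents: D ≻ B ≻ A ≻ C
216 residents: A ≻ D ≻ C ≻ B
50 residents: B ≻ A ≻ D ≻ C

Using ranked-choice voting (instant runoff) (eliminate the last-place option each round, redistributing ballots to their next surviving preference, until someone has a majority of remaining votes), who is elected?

Round 1: A 216, B 50, D 228, C 253. Eliminate B.
Round 2: A 266, D 228, C 253. Eliminate D.
Round 3: A 494, C 253. A has a majority.

A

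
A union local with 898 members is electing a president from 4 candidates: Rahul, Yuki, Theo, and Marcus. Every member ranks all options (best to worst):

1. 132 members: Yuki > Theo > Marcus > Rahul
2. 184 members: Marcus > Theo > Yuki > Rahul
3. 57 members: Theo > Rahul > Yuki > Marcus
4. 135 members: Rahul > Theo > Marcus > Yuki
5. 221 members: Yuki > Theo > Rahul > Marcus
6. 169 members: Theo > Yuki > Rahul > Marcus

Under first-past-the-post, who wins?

First-place votes: Rahul 135, Yuki 353, Theo 226, Marcus 184.
Yuki has the most first-place votes.

Yuki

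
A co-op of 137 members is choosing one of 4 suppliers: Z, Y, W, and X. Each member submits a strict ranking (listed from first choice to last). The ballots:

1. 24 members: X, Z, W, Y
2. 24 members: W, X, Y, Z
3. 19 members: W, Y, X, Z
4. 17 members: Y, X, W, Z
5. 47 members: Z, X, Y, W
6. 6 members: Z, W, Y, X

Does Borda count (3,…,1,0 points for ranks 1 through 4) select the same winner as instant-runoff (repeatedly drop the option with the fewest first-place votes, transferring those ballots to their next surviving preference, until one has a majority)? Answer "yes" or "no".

Borda — scores: Z 207, Y 166, W 182, X 267. Winner: X.
Instant-runoff — R1 Z 53, Y 17, W 43, X 24 (Y out); R2 Z 53, W 43, X 41 (X out); R3 Z 77, W 60 (Z winner). Winner: Z.
The two methods disagree.

no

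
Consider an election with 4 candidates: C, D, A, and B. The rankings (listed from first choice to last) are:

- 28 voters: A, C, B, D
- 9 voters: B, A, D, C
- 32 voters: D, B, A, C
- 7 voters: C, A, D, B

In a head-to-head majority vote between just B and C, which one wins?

Voters preferring B to C: 41; preferring C to B: 35.
B wins the head-to-head.

B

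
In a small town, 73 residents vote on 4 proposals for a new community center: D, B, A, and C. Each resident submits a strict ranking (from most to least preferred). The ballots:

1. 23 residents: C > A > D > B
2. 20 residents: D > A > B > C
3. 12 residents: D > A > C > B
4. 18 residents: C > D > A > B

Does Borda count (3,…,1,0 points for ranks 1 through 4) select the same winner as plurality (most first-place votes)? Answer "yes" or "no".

no

Borda — scores: D 155, B 20, A 128, C 135. Winner: D.
Plurality — first-place votes: D 32, B 0, A 0, C 41. Winner: C.
The two methods disagree.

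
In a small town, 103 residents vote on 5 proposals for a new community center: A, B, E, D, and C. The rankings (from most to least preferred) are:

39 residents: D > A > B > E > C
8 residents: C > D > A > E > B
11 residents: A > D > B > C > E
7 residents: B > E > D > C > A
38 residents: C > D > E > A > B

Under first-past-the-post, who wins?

C

First-place votes: A 11, B 7, E 0, D 39, C 46.
C has the most first-place votes.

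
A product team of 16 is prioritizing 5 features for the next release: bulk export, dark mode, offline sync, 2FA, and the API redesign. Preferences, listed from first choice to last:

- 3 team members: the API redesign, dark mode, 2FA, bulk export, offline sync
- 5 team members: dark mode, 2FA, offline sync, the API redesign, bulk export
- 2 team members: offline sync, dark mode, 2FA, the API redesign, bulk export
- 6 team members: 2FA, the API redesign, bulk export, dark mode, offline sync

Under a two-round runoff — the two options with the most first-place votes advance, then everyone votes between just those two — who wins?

Round 1 first-place votes: bulk export 0, dark mode 5, offline sync 2, 2FA 6, the API redesign 3.
2FA and dark mode advance.
Runoff: 2FA is preferred to dark mode by 6 voters; dark mode by 10.
dark mode wins the runoff.

dark mode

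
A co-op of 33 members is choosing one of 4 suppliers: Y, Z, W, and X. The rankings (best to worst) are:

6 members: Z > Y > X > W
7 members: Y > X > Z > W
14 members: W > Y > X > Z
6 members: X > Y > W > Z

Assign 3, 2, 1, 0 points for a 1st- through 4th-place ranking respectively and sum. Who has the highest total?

Y: 6·2 + 7·3 + 14·2 + 6·2 = 73
Z: 6·3 + 7·1 + 14·0 + 6·0 = 25
W: 6·0 + 7·0 + 14·3 + 6·1 = 48
X: 6·1 + 7·2 + 14·1 + 6·3 = 52
Y has the highest Borda score (73).

Y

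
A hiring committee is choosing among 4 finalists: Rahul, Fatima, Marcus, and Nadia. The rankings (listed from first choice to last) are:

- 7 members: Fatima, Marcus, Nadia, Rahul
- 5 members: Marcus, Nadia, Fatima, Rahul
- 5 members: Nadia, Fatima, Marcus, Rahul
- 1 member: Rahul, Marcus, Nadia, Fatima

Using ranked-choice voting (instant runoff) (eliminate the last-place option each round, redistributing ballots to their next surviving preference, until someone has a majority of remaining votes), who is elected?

Fatima

Round 1: Rahul 1, Fatima 7, Marcus 5, Nadia 5. Eliminate Rahul.
Round 2: Fatima 7, Marcus 6, Nadia 5. Eliminate Nadia.
Round 3: Fatima 12, Marcus 6. Fatima has a majority.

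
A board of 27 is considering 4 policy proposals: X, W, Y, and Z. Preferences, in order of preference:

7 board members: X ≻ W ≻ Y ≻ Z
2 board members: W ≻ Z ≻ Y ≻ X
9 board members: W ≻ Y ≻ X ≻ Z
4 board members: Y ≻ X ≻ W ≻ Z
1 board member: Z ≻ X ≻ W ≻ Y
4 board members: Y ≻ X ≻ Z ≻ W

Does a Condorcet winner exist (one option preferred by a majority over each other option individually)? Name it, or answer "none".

none

Checking pairwise contests:
Y beats X 19–8.
X beats W 16–11.
W beats Y 19–8.
X beats Z 24–3.
Every option loses at least one head-to-head, so there is no Condorcet winner.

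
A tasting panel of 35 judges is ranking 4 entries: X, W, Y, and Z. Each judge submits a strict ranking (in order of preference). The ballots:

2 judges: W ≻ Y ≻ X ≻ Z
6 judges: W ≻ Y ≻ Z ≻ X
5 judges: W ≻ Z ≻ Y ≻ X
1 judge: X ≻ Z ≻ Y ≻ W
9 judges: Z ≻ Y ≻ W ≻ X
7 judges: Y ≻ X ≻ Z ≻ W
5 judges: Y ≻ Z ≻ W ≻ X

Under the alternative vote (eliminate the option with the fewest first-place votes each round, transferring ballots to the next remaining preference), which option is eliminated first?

Round 1: X 1, W 13, Y 12, Z 9. Eliminate X.

X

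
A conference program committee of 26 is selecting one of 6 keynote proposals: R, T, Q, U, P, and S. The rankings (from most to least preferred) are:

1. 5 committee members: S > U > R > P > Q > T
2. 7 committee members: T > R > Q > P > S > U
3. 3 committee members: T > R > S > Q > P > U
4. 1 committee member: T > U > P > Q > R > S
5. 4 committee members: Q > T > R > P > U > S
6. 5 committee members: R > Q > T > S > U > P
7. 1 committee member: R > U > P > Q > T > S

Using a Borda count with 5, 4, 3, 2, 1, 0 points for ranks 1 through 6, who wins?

R

R: 5·3 + 7·4 + 3·4 + 1·1 + 4·3 + 5·5 + 1·5 = 98
T: 5·0 + 7·5 + 3·5 + 1·5 + 4·4 + 5·3 + 1·1 = 87
Q: 5·1 + 7·3 + 3·2 + 1·2 + 4·5 + 5·4 + 1·2 = 76
U: 5·4 + 7·0 + 3·0 + 1·4 + 4·1 + 5·1 + 1·4 = 37
P: 5·2 + 7·2 + 3·1 + 1·3 + 4·2 + 5·0 + 1·3 = 41
S: 5·5 + 7·1 + 3·3 + 1·0 + 4·0 + 5·2 + 1·0 = 51
R has the highest Borda score (98).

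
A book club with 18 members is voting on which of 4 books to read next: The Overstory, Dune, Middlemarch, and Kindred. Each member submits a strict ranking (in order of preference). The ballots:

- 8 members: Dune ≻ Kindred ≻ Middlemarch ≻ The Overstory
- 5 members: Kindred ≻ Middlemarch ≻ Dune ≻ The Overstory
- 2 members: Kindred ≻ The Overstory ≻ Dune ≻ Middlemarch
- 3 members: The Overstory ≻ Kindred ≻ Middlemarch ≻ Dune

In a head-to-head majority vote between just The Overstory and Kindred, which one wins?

Voters preferring The Overstory to Kindred: 3; preferring Kindred to The Overstory: 15.
Kindred wins the head-to-head.

Kindred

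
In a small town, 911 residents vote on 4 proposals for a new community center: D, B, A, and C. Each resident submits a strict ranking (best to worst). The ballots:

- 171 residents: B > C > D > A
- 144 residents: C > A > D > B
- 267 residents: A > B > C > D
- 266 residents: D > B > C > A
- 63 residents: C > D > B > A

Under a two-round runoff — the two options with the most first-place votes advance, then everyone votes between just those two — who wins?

Round 1 first-place votes: D 266, B 171, A 267, C 207.
A and D advance.
Runoff: A is preferred to D by 411 voters; D by 500.
D wins the runoff.

D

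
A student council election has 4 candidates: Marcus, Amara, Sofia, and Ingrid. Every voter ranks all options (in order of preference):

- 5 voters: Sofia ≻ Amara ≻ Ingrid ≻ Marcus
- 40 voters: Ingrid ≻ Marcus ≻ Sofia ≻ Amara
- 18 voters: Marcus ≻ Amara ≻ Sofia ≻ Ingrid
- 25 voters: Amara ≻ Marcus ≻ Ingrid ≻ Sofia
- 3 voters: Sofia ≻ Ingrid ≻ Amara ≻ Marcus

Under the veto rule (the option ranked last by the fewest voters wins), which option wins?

Marcus

Last-place votes: Marcus 8, Amara 40, Sofia 25, Ingrid 18.
Marcus is ranked last by the fewest voters, so Marcus wins.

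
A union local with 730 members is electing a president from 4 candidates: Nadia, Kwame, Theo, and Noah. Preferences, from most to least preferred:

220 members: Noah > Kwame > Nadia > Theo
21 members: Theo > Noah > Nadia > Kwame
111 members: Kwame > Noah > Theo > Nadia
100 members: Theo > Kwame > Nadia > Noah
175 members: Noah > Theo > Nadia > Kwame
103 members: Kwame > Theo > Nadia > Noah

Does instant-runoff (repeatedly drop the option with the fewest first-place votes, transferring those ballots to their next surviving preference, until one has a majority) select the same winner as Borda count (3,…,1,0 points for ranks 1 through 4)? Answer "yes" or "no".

Instant-runoff — R1 Nadia 0, Kwame 214, Theo 121, Noah 395 (Noah winner). Winner: Noah.
Borda — scores: Nadia 619, Kwame 1282, Theo 1030, Noah 1449. Winner: Noah.
The two methods agree.

yes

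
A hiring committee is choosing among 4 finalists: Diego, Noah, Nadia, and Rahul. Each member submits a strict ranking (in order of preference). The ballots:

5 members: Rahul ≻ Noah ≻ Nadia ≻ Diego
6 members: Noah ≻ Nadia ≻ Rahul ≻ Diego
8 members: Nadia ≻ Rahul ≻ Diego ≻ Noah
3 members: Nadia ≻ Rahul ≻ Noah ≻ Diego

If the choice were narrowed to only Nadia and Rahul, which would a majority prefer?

Nadia

Voters preferring Nadia to Rahul: 17; preferring Rahul to Nadia: 5.
Nadia wins the head-to-head.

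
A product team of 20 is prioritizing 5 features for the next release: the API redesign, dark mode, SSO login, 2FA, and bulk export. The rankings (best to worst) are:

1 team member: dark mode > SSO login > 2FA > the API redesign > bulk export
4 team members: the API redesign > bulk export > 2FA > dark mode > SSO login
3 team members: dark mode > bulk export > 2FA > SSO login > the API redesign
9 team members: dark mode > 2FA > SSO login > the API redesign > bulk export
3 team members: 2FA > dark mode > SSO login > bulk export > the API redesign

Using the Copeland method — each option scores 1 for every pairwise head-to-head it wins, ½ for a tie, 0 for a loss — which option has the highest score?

the API redesign: beats bulk export; loses to dark mode, SSO login, and 2FA → score 1.
dark mode: beats the API redesign, SSO login, 2FA, and bulk export → score 4.
SSO login: beats the API redesign and bulk export; loses to dark mode and 2FA → score 2.
2FA: beats the API redesign, SSO login, and bulk export; loses to dark mode → score 3.
bulk export: loses to the API redesign, dark mode, SSO login, and 2FA → score 0.
dark mode has the best pairwise record.

dark mode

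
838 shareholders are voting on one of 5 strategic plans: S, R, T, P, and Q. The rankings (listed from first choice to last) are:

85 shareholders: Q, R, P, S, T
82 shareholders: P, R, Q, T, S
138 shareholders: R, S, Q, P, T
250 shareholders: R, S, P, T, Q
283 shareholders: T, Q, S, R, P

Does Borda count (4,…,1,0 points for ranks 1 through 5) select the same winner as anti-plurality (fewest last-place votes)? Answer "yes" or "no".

Borda — scores: S 1815, R 2336, T 1464, P 1136, Q 1629. Winner: R.
Anti-plurality — last-place votes: S 82, R 0, T 223, P 283, Q 250. Winner: R.
The two methods agree.

yes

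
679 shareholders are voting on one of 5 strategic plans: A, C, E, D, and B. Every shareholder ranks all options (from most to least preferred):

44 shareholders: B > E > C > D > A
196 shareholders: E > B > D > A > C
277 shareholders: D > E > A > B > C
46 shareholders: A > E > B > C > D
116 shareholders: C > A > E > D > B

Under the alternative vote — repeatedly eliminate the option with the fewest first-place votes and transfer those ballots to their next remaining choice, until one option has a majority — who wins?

E

Round 1: A 46, C 116, E 196, D 277, B 44. Eliminate B.
Round 2: A 46, C 116, E 240, D 277. Eliminate A.
Round 3: C 116, E 286, D 277. Eliminate C.
Round 4: E 402, D 277. E has a majority.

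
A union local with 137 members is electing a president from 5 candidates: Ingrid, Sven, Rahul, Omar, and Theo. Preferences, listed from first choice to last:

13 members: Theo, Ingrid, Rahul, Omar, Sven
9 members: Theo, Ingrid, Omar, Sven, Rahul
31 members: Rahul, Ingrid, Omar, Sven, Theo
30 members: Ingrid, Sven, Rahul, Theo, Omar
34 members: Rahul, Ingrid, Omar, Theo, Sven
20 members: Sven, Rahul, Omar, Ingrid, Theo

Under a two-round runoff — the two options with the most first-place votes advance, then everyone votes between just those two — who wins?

Round 1 first-place votes: Ingrid 30, Sven 20, Rahul 65, Omar 0, Theo 22.
Rahul and Ingrid advance.
Runoff: Rahul is preferred to Ingrid by 85 voters; Ingrid by 52.
Rahul wins the runoff.

Rahul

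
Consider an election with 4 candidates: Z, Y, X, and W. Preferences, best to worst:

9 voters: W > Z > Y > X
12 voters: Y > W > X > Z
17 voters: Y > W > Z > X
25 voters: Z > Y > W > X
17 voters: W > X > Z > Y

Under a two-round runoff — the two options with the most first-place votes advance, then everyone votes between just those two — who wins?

Round 1 first-place votes: Z 25, Y 29, X 0, W 26.
Y and W advance.
Runoff: Y is preferred to W by 54 voters; W by 26.
Y wins the runoff.

Y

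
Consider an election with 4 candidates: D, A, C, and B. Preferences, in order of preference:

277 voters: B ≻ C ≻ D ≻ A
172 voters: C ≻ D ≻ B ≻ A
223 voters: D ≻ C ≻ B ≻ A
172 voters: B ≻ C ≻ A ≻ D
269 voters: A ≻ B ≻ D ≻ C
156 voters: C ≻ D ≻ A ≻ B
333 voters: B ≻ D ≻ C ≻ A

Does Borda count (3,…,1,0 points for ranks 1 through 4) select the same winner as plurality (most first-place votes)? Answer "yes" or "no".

Borda — scores: D 2537, A 1135, C 2661, B 3279. Winner: B.
Plurality — first-place votes: D 223, A 269, C 328, B 782. Winner: B.
The two methods agree.

yes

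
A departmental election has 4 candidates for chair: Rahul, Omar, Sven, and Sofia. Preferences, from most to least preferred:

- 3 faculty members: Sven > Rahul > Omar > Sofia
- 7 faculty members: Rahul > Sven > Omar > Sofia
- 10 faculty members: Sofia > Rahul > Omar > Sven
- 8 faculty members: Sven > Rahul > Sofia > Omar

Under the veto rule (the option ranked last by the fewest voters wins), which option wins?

Last-place votes: Rahul 0, Omar 8, Sven 10, Sofia 10.
Rahul is ranked last by the fewest voters, so Rahul wins.

Rahul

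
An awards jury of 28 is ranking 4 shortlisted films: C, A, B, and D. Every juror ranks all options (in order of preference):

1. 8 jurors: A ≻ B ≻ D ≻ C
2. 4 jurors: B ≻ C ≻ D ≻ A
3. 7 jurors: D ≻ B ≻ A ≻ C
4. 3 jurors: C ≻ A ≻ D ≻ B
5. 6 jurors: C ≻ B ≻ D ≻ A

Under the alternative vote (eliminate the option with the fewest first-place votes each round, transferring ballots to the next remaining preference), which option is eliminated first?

B

Round 1: C 9, A 8, B 4, D 7. Eliminate B.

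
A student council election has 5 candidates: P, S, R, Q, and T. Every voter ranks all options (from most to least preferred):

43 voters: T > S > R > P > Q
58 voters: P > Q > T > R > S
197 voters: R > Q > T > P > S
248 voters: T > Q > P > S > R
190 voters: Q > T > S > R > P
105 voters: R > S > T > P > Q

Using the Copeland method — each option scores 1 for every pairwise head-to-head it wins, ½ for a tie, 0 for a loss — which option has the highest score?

Q

P: beats S; loses to R, Q, and T → score 1.
S: beats R; loses to P, Q, and T → score 1.
R: beats P; loses to S, Q, and T → score 1.
Q: beats P, S, R, and T → score 4.
T: beats P, S, and R; loses to Q → score 3.
Q has the best pairwise record.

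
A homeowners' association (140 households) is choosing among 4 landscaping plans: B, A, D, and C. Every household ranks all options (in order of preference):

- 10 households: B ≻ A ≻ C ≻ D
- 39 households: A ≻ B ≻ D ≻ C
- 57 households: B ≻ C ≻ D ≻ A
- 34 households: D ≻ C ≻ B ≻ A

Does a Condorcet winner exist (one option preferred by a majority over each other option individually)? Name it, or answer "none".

B

B vs A: 101–39 for B.
B vs D: 106–34 for B.
B vs C: 106–34 for B.
B beats every other option head-to-head.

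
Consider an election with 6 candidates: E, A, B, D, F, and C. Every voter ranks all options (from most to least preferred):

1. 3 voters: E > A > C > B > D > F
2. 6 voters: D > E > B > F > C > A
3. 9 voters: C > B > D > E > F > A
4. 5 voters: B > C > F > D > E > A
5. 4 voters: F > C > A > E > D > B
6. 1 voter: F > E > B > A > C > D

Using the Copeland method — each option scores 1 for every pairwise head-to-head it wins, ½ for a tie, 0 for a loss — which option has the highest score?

C

E: beats A and F; ties B; loses to D and C → score 2.5.
A: loses to E, B, D, F, and C → score 0.
B: beats A, D, and F; ties E; loses to C → score 3.5.
D: beats E, A, and F; loses to B and C → score 3.
F: beats A; loses to E, B, D, and C → score 1.
C: beats E, A, B, D, and F → score 5.
C has the best pairwise record.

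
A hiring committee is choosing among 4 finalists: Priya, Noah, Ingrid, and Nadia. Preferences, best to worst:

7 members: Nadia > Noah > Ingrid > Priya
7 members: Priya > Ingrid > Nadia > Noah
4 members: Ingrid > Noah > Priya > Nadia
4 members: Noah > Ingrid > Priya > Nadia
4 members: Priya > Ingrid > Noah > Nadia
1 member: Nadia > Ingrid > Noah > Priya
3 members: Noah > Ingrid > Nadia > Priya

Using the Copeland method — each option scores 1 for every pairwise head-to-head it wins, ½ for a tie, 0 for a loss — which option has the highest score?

Ingrid

Priya: beats Nadia; loses to Noah and Ingrid → score 1.
Noah: beats Priya; ties Nadia; loses to Ingrid → score 1.5.
Ingrid: beats Priya, Noah, and Nadia → score 3.
Nadia: ties Noah; loses to Priya and Ingrid → score 0.5.
Ingrid has the best pairwise record.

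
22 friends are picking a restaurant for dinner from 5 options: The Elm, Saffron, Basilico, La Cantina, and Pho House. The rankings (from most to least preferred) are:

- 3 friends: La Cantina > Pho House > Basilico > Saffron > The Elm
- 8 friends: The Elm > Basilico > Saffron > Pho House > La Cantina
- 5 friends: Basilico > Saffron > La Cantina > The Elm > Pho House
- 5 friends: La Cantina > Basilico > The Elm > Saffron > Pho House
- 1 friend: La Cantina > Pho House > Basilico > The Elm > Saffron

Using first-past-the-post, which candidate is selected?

First-place votes: The Elm 8, Saffron 0, Basilico 5, La Cantina 9, Pho House 0.
La Cantina has the most first-place votes.

La Cantina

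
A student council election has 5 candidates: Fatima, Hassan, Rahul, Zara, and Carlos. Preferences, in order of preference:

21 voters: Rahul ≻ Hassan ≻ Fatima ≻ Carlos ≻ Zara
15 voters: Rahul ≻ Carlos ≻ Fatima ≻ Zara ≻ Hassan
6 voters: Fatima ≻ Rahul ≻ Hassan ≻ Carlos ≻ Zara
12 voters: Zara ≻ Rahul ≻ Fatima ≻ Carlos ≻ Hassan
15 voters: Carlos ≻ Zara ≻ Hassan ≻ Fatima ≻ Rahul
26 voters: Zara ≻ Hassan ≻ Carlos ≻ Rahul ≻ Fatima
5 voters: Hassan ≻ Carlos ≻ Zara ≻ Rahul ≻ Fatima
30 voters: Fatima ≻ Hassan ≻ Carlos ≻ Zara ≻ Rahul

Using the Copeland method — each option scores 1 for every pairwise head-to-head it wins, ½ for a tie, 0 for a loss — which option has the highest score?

Fatima: beats Zara and Carlos; loses to Hassan and Rahul → score 2.
Hassan: beats Fatima, Rahul, and Carlos; loses to Zara → score 3.
Rahul: beats Fatima; loses to Hassan, Zara, and Carlos → score 1.
Zara: beats Hassan and Rahul; loses to Fatima and Carlos → score 2.
Carlos: beats Rahul and Zara; loses to Fatima and Hassan → score 2.
Hassan has the best pairwise record.

Hassan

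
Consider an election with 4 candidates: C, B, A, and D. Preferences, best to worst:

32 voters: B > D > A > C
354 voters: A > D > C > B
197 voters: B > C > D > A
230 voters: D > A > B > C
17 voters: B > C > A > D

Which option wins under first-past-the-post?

A

First-place votes: C 0, B 246, A 354, D 230.
A has the most first-place votes.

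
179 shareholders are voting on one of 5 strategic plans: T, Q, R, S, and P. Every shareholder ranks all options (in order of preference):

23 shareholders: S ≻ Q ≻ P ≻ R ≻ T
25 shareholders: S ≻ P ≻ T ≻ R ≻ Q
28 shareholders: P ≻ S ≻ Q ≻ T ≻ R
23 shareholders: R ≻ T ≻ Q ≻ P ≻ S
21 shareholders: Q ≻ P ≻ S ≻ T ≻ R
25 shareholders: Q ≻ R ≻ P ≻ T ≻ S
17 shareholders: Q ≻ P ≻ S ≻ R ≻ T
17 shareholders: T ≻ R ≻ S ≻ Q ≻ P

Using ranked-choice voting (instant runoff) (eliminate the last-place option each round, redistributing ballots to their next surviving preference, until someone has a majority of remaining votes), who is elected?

Round 1: T 17, Q 63, R 23, S 48, P 28. Eliminate T.
Round 2: Q 63, R 40, S 48, P 28. Eliminate P.
Round 3: Q 63, R 40, S 76. Eliminate R.
Round 4: Q 86, S 93. S has a majority.

S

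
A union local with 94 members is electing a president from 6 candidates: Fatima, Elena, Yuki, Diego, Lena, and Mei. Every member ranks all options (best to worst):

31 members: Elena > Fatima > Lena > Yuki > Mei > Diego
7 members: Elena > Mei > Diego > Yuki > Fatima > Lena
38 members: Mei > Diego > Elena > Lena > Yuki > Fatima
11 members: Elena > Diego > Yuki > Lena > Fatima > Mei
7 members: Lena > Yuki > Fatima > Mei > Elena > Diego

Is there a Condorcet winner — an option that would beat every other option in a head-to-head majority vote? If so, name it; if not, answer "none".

Elena vs Fatima: 87–7 for Elena.
Elena vs Yuki: 87–7 for Elena.
Elena vs Diego: 56–38 for Elena.
Elena vs Lena: 87–7 for Elena.
Elena vs Mei: 49–45 for Elena.
Elena beats every other option head-to-head.

Elena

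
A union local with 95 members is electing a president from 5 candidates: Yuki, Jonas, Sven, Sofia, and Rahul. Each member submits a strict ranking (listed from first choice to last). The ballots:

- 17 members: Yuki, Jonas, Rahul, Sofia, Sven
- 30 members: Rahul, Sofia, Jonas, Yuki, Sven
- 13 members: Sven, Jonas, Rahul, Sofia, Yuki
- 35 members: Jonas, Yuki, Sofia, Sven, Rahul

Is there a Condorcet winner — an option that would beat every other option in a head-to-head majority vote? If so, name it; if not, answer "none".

Jonas vs Yuki: 78–17 for Jonas.
Jonas vs Sven: 82–13 for Jonas.
Jonas vs Sofia: 65–30 for Jonas.
Jonas vs Rahul: 65–30 for Jonas.
Jonas beats every other option head-to-head.

Jonas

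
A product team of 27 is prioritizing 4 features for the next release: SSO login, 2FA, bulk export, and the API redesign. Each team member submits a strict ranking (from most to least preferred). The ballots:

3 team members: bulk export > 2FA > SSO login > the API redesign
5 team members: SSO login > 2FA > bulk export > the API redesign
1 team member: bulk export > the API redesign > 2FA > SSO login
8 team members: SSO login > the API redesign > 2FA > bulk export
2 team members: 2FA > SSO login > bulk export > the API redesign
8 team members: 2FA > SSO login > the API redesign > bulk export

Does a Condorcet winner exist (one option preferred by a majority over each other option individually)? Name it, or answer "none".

2FA

2FA vs SSO login: 14–13 for 2FA.
2FA vs bulk export: 23–4 for 2FA.
2FA vs the API redesign: 18–9 for 2FA.
2FA beats every other option head-to-head.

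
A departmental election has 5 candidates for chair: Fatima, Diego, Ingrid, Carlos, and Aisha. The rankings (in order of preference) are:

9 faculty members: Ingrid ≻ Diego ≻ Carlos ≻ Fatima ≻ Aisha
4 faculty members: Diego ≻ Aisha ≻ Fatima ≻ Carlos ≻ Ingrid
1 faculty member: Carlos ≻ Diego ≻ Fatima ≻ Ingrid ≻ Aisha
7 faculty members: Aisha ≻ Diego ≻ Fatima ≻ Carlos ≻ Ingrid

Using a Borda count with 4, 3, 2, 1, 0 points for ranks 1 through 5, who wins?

Diego

Fatima: 9·1 + 4·2 + 1·2 + 7·2 = 33
Diego: 9·3 + 4·4 + 1·3 + 7·3 = 67
Ingrid: 9·4 + 4·0 + 1·1 + 7·0 = 37
Carlos: 9·2 + 4·1 + 1·4 + 7·1 = 33
Aisha: 9·0 + 4·3 + 1·0 + 7·4 = 40
Diego has the highest Borda score (67).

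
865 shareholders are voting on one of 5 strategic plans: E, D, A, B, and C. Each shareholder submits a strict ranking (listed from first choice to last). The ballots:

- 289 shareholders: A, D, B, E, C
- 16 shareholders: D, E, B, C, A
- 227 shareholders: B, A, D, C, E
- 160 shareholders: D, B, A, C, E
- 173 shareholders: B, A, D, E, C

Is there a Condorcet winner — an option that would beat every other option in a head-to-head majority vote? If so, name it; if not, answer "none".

none

Checking pairwise contests:
D beats E 865–0.
A beats D 689–176.
B beats A 576–289.
D beats B 465–400.
E beats C 478–387.
Every option loses at least one head-to-head, so there is no Condorcet winner.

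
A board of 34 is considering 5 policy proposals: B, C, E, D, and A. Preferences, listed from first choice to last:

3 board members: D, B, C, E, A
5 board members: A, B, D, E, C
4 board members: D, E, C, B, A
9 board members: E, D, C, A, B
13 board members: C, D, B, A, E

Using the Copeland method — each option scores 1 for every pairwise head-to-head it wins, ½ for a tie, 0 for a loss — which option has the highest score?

B: beats E and A; loses to C and D → score 2.
C: beats B and A; loses to E and D → score 2.
E: beats C; loses to B, D, and A → score 1.
D: beats B, C, E, and A → score 4.
A: beats E; loses to B, C, and D → score 1.
D has the best pairwise record.

D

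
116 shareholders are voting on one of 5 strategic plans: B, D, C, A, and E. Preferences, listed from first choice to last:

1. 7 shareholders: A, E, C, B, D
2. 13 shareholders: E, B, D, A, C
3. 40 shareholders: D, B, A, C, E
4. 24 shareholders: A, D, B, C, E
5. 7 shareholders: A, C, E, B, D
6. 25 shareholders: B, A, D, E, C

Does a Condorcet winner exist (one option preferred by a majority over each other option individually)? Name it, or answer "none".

none

Checking pairwise contests:
D beats B 64–52.
A beats D 63–53.
B beats C 102–14.
B beats A 78–38.
B beats E 89–27.
Every option loses at least one head-to-head, so there is no Condorcet winner.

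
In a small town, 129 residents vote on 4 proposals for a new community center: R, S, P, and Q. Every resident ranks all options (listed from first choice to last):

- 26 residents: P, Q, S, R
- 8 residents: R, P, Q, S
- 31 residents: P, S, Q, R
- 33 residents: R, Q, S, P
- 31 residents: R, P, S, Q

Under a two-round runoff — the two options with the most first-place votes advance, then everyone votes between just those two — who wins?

Round 1 first-place votes: R 72, S 0, P 57, Q 0.
R and P advance.
Runoff: R is preferred to P by 72 voters; P by 57.
R wins the runoff.

R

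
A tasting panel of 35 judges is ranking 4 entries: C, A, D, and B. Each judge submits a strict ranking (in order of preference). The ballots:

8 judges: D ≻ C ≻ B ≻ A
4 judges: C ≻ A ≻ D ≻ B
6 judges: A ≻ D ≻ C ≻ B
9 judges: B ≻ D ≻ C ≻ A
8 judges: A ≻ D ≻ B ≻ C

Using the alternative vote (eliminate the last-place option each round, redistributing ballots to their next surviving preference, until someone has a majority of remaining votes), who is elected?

A

Round 1: C 4, A 14, D 8, B 9. Eliminate C.
Round 2: A 18, D 8, B 9. A has a majority.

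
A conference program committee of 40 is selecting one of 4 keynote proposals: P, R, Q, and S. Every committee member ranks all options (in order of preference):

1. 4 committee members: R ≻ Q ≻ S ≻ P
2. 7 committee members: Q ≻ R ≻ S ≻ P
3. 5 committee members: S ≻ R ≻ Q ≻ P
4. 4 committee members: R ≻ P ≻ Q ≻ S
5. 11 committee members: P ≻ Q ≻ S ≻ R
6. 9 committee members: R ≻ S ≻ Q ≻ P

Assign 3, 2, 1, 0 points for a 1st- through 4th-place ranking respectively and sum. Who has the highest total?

P: 4·0 + 7·0 + 5·0 + 4·2 + 11·3 + 9·0 = 41
R: 4·3 + 7·2 + 5·2 + 4·3 + 11·0 + 9·3 = 75
Q: 4·2 + 7·3 + 5·1 + 4·1 + 11·2 + 9·1 = 69
S: 4·1 + 7·1 + 5·3 + 4·0 + 11·1 + 9·2 = 55
R has the highest Borda score (75).

R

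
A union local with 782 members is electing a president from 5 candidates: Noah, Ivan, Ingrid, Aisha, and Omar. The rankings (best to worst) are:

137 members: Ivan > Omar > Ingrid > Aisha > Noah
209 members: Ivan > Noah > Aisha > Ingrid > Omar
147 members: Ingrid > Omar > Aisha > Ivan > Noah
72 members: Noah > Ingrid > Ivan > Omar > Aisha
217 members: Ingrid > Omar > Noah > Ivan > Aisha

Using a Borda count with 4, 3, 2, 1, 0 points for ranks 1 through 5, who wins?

Noah: 137·0 + 209·3 + 147·0 + 72·4 + 217·2 = 1349
Ivan: 137·4 + 209·4 + 147·1 + 72·2 + 217·1 = 1892
Ingrid: 137·2 + 209·1 + 147·4 + 72·3 + 217·4 = 2155
Aisha: 137·1 + 209·2 + 147·2 + 72·0 + 217·0 = 849
Omar: 137·3 + 209·0 + 147·3 + 72·1 + 217·3 = 1575
Ingrid has the highest Borda score (2155).

Ingrid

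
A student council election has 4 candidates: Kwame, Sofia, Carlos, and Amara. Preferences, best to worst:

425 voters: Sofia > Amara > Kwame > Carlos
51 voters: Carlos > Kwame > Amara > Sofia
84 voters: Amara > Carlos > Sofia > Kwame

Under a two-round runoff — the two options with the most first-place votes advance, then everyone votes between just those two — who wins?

Sofia

Round 1 first-place votes: Kwame 0, Sofia 425, Carlos 51, Amara 84.
Sofia and Amara advance.
Runoff: Sofia is preferred to Amara by 425 voters; Amara by 135.
Sofia wins the runoff.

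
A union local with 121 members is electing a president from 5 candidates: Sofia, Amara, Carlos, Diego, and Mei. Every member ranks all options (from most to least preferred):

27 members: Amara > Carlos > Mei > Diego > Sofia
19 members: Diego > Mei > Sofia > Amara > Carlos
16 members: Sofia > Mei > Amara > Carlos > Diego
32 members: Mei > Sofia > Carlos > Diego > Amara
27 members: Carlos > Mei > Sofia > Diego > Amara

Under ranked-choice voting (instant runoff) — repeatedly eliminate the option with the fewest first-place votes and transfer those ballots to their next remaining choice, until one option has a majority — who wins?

Mei

Round 1: Sofia 16, Amara 27, Carlos 27, Diego 19, Mei 32. Eliminate Sofia.
Round 2: Amara 27, Carlos 27, Diego 19, Mei 48. Eliminate Diego.
Round 3: Amara 27, Carlos 27, Mei 67. Mei has a majority.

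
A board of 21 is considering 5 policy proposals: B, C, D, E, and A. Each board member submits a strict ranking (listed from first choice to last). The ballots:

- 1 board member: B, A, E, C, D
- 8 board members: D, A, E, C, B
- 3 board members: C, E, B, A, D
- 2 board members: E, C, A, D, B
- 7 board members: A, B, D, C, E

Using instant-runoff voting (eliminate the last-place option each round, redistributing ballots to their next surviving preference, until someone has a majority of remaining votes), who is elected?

A

Round 1: B 1, C 3, D 8, E 2, A 7. Eliminate B.
Round 2: C 3, D 8, E 2, A 8. Eliminate E.
Round 3: C 5, D 8, A 8. Eliminate C.
Round 4: D 8, A 13. A has a majority.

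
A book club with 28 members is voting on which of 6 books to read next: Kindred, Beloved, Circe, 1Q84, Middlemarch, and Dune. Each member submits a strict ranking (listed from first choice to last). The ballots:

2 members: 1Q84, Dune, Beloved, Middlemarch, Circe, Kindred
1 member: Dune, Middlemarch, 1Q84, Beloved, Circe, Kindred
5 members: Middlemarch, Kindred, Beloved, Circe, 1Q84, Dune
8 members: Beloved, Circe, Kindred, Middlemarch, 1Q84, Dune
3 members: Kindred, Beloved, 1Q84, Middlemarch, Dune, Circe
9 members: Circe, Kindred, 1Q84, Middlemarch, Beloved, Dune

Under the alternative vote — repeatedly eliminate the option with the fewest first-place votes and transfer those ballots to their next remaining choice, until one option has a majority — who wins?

Round 1: Kindred 3, Beloved 8, Circe 9, 1Q84 2, Middlemarch 5, Dune 1. Eliminate Dune.
Round 2: Kindred 3, Beloved 8, Circe 9, 1Q84 2, Middlemarch 6. Eliminate 1Q84.
Round 3: Kindred 3, Beloved 10, Circe 9, Middlemarch 6. Eliminate Kindred.
Round 4: Beloved 13, Circe 9, Middlemarch 6. Eliminate Middlemarch.
Round 5: Beloved 19, Circe 9. Beloved has a majority.

Beloved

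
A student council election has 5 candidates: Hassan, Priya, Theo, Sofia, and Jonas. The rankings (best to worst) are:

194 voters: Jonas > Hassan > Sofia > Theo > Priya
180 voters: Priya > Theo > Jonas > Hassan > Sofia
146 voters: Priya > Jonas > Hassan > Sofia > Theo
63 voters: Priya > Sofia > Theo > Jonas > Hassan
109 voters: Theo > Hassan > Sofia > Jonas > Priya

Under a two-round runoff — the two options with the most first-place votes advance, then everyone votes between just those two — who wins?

Round 1 first-place votes: Hassan 0, Priya 389, Theo 109, Sofia 0, Jonas 194.
Priya and Jonas advance.
Runoff: Priya is preferred to Jonas by 389 voters; Jonas by 303.
Priya wins the runoff.

Priya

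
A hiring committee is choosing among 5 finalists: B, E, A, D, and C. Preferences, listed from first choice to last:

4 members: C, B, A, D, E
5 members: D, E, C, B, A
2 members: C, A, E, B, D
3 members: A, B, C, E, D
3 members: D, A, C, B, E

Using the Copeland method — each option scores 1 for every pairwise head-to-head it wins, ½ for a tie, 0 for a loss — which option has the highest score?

C

B: beats E, A, and D; loses to C → score 3.
E: loses to B, A, D, and C → score 0.
A: beats E and D; loses to B and C → score 2.
D: beats E; loses to B, A, and C → score 1.
C: beats B, E, A, and D → score 4.
C has the best pairwise record.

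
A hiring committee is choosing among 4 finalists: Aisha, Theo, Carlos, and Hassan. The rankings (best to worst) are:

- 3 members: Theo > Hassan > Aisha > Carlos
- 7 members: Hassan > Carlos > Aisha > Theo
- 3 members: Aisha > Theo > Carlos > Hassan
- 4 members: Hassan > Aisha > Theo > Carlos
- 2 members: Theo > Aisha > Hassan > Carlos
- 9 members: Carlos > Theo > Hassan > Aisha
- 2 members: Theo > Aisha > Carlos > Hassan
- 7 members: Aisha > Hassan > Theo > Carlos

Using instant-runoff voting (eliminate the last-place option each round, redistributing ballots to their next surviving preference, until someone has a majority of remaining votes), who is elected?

Round 1: Aisha 10, Theo 7, Carlos 9, Hassan 11. Eliminate Theo.
Round 2: Aisha 14, Carlos 9, Hassan 14. Eliminate Carlos.
Round 3: Aisha 14, Hassan 23. Hassan has a majority.

Hassan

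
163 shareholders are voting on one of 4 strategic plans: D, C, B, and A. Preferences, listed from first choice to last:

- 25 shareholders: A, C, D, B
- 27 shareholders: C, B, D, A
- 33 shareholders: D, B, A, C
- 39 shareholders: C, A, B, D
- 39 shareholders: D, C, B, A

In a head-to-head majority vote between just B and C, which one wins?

Voters preferring B to C: 33; preferring C to B: 130.
C wins the head-to-head.

C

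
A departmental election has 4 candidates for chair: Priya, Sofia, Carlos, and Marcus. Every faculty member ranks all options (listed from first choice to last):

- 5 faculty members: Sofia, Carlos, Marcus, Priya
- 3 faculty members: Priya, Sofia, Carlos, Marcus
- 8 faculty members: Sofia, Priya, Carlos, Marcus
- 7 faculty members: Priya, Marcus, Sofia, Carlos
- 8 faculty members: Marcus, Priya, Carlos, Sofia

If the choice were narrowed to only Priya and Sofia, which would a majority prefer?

Priya

Voters preferring Priya to Sofia: 18; preferring Sofia to Priya: 13.
Priya wins the head-to-head.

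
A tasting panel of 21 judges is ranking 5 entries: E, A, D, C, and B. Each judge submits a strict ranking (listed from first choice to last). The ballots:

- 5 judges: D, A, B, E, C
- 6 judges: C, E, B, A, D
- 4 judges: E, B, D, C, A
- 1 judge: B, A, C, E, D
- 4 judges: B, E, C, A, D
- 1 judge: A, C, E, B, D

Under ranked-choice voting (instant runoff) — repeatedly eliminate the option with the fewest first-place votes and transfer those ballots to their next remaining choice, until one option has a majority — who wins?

Round 1: E 4, A 1, D 5, C 6, B 5. Eliminate A.
Round 2: E 4, D 5, C 7, B 5. Eliminate E.
Round 3: D 5, C 7, B 9. Eliminate D.
Round 4: C 7, B 14. B has a majority.

B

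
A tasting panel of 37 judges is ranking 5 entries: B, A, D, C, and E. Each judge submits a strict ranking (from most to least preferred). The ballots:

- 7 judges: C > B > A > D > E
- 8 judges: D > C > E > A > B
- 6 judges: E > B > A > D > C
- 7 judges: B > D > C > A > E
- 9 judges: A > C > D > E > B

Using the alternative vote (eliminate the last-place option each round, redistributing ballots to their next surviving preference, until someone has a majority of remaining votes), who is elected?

B

Round 1: B 7, A 9, D 8, C 7, E 6. Eliminate E.
Round 2: B 13, A 9, D 8, C 7. Eliminate C.
Round 3: B 20, A 9, D 8. B has a majority.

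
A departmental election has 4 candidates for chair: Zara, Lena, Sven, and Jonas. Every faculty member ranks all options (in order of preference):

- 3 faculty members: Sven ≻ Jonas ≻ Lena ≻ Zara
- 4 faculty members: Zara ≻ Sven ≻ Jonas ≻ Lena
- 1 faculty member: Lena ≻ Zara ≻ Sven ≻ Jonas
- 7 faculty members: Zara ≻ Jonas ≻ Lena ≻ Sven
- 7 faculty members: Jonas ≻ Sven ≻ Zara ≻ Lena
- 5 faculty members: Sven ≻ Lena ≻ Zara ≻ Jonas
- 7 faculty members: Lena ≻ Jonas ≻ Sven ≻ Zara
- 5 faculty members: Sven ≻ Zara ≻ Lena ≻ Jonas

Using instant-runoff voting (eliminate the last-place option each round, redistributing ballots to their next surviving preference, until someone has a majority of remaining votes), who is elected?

Sven

Round 1: Zara 11, Lena 8, Sven 13, Jonas 7. Eliminate Jonas.
Round 2: Zara 11, Lena 8, Sven 20. Sven has a majority.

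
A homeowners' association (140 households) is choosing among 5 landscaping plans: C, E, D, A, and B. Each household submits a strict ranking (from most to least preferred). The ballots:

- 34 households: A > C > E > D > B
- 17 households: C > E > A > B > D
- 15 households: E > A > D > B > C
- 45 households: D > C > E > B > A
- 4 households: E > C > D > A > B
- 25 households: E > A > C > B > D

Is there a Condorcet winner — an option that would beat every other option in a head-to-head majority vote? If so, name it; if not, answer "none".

Checking pairwise contests:
A beats C 74–66.
C beats E 96–44.
C beats D 80–60.
E beats A 106–34.
C beats B 125–15.
Every option loses at least one head-to-head, so there is no Condorcet winner.

none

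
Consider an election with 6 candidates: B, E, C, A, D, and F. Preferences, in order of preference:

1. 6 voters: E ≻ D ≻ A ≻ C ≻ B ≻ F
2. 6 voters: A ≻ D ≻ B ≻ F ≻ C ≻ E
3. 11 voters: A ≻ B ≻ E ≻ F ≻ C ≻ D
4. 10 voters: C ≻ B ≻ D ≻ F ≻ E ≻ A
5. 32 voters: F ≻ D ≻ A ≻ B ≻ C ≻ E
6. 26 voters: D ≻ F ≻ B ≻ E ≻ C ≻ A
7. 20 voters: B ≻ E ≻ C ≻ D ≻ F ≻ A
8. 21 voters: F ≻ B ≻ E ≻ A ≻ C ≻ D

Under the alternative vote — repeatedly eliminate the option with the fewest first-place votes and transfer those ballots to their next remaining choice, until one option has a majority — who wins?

Round 1: B 20, E 6, C 10, A 17, D 26, F 53. Eliminate E.
Round 2: B 20, C 10, A 17, D 32, F 53. Eliminate C.
Round 3: B 30, A 17, D 32, F 53. Eliminate A.
Round 4: B 41, D 38, F 53. Eliminate D.
Round 5: B 53, F 79. F has a majority.

F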